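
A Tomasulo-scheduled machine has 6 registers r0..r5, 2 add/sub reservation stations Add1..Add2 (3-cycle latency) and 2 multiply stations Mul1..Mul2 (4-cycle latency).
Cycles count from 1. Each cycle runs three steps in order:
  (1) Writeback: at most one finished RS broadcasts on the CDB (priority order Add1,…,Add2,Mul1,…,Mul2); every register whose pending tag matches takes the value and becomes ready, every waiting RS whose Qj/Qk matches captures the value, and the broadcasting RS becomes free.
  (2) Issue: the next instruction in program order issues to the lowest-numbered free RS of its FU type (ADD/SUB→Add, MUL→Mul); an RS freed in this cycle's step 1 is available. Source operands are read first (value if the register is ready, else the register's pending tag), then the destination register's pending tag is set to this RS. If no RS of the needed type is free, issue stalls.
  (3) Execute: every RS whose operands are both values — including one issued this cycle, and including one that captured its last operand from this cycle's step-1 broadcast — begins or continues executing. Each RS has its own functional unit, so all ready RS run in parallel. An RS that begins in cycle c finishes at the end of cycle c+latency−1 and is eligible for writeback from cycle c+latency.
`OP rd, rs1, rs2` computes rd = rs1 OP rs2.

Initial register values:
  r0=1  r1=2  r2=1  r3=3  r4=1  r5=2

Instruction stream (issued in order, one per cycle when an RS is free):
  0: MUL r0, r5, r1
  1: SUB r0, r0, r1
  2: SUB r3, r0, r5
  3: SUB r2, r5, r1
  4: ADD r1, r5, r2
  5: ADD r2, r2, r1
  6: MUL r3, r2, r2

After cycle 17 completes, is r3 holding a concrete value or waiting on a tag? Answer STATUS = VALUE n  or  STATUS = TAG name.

STATUS = TAG Mul1

cycle 1: issue MUL r0<-Mul1 // r0:Mul1,r1:2,r2:1,r3:3,r4:1,r5:2
cycle 2: issue SUB r0<-Add1 // r0:Add1,r1:2,r2:1,r3:3,r4:1,r5:2
cycle 3: issue SUB r3<-Add2 // r0:Add1,r1:2,r2:1,r3:Add2,r4:1,r5:2
cycle 4: stall // r0:Add1,r1:2,r2:1,r3:Add2,r4:1,r5:2
cycle 5: CDB Mul1=4; stall // r0:Add1,r1:2,r2:1,r3:Add2,r4:1,r5:2
cycle 6: stall // r0:Add1,r1:2,r2:1,r3:Add2,r4:1,r5:2
cycle 7: stall // r0:Add1,r1:2,r2:1,r3:Add2,r4:1,r5:2
cycle 8: CDB Add1=2; issue SUB r2<-Add1 // r0:2,r1:2,r2:Add1,r3:Add2,r4:1,r5:2
cycle 9: stall // r0:2,r1:2,r2:Add1,r3:Add2,r4:1,r5:2
cycle 10: stall // r0:2,r1:2,r2:Add1,r3:Add2,r4:1,r5:2
cycle 11: CDB Add1=0; issue ADD r1<-Add1 // r0:2,r1:Add1,r2:0,r3:Add2,r4:1,r5:2
cycle 12: CDB Add2=0; issue ADD r2<-Add2 // r0:2,r1:Add1,r2:Add2,r3:0,r4:1,r5:2
cycle 13: issue MUL r3<-Mul1 // r0:2,r1:Add1,r2:Add2,r3:Mul1,r4:1,r5:2
cycle 14: CDB Add1=2 // r0:2,r1:2,r2:Add2,r3:Mul1,r4:1,r5:2
cycle 15: - // r0:2,r1:2,r2:Add2,r3:Mul1,r4:1,r5:2
cycle 16: - // r0:2,r1:2,r2:Add2,r3:Mul1,r4:1,r5:2
cycle 17: CDB Add2=2 // r0:2,r1:2,r2:2,r3:Mul1,r4:1,r5:2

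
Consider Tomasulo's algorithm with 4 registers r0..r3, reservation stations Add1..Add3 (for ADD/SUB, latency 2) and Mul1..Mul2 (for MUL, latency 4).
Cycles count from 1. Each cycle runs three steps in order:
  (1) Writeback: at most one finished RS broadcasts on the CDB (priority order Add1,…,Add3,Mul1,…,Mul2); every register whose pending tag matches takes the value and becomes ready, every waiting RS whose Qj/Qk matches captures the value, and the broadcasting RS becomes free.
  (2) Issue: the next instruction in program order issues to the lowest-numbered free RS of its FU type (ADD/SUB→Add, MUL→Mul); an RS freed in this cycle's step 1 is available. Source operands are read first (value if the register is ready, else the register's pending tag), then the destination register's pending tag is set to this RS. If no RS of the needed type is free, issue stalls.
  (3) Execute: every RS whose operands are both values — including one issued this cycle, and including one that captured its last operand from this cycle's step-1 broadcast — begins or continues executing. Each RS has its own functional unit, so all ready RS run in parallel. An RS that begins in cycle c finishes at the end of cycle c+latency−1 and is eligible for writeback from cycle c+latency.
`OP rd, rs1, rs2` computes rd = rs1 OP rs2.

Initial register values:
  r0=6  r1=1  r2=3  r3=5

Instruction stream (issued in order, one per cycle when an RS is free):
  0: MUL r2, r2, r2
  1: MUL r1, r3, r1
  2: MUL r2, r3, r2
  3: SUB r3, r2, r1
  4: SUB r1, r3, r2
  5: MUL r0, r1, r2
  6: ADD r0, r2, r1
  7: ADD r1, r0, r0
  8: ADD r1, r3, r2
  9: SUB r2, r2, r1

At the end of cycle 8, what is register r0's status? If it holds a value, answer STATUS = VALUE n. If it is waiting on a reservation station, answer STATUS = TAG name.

STATUS = TAG Mul2

cycle 1: issue MUL r2<-Mul1 // r0:6,r1:1,r2:Mul1,r3:5
cycle 2: issue MUL r1<-Mul2 // r0:6,r1:Mul2,r2:Mul1,r3:5
cycle 3: stall // r0:6,r1:Mul2,r2:Mul1,r3:5
cycle 4: stall // r0:6,r1:Mul2,r2:Mul1,r3:5
cycle 5: CDB Mul1=9; issue MUL r2<-Mul1 // r0:6,r1:Mul2,r2:Mul1,r3:5
cycle 6: CDB Mul2=5; issue SUB r3<-Add1 // r0:6,r1:5,r2:Mul1,r3:Add1
cycle 7: issue SUB r1<-Add2 // r0:6,r1:Add2,r2:Mul1,r3:Add1
cycle 8: issue MUL r0<-Mul2 // r0:Mul2,r1:Add2,r2:Mul1,r3:Add1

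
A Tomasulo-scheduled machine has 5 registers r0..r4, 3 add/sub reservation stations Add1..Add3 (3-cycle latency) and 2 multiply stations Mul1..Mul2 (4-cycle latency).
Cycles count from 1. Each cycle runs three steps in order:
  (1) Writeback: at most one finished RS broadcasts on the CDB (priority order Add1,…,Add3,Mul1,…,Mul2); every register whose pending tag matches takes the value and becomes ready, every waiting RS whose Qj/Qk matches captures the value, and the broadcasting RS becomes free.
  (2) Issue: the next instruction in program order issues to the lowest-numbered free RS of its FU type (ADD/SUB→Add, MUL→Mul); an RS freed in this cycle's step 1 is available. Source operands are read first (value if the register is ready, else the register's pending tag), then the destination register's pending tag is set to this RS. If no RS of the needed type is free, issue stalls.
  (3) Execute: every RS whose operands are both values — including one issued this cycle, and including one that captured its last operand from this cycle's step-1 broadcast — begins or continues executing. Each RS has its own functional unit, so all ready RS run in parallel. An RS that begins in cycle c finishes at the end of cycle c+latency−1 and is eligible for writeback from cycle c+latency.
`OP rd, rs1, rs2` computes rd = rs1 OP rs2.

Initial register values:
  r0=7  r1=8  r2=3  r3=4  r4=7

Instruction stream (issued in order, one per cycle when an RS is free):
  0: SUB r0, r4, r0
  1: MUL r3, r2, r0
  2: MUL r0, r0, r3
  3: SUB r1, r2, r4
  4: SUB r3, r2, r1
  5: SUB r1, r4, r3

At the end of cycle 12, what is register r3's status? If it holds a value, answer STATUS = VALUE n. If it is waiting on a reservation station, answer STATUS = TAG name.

c1: issue SUB r0<-Add1 | r0:Add1,r1:8,r2:3,r3:4,r4:7
c2: issue MUL r3<-Mul1 | r0:Add1,r1:8,r2:3,r3:Mul1,r4:7
c3: issue MUL r0<-Mul2 | r0:Mul2,r1:8,r2:3,r3:Mul1,r4:7
c4: CDB Add1=0; issue SUB r1<-Add1 | r0:Mul2,r1:Add1,r2:3,r3:Mul1,r4:7
c5: issue SUB r3<-Add2 | r0:Mul2,r1:Add1,r2:3,r3:Add2,r4:7
c6: issue SUB r1<-Add3 | r0:Mul2,r1:Add3,r2:3,r3:Add2,r4:7
c7: CDB Add1=-4 | r0:Mul2,r1:Add3,r2:3,r3:Add2,r4:7
c8: CDB Mul1=0 | r0:Mul2,r1:Add3,r2:3,r3:Add2,r4:7
c9: - | r0:Mul2,r1:Add3,r2:3,r3:Add2,r4:7
c10: CDB Add2=7 | r0:Mul2,r1:Add3,r2:3,r3:7,r4:7
c11: - | r0:Mul2,r1:Add3,r2:3,r3:7,r4:7
c12: CDB Mul2=0 | r0:0,r1:Add3,r2:3,r3:7,r4:7

STATUS = VALUE 7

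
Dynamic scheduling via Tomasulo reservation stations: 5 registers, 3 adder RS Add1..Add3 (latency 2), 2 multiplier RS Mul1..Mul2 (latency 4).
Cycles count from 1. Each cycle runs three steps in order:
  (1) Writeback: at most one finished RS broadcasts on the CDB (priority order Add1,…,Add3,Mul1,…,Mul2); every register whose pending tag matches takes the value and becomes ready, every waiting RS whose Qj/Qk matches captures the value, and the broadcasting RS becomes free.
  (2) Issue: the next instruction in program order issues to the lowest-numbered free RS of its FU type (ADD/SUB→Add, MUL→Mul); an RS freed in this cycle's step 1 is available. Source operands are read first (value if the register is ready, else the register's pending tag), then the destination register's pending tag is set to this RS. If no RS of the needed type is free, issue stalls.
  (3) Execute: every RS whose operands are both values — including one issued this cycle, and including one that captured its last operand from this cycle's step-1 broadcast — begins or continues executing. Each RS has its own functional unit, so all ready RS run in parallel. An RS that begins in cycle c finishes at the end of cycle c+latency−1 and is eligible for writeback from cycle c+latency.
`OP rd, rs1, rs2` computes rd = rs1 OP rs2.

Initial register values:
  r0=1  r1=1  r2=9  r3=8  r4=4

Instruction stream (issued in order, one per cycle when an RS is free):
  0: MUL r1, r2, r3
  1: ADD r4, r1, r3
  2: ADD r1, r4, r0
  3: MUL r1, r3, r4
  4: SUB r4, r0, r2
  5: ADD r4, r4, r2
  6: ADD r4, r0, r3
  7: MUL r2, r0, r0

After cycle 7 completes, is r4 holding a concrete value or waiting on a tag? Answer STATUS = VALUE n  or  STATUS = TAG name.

  c1: issue MUL r1<-Mul1  regs: r0:1,r1:Mul1,r2:9,r3:8,r4:4
  c2: issue ADD r4<-Add1  regs: r0:1,r1:Mul1,r2:9,r3:8,r4:Add1
  c3: issue ADD r1<-Add2  regs: r0:1,r1:Add2,r2:9,r3:8,r4:Add1
  c4: issue MUL r1<-Mul2  regs: r0:1,r1:Mul2,r2:9,r3:8,r4:Add1
  c5: CDB Mul1=72; issue SUB r4<-Add3  regs: r0:1,r1:Mul2,r2:9,r3:8,r4:Add3
  c6: stall  regs: r0:1,r1:Mul2,r2:9,r3:8,r4:Add3
  c7: CDB Add1=80; issue ADD r4<-Add1  regs: r0:1,r1:Mul2,r2:9,r3:8,r4:Add1

STATUS = TAG Add1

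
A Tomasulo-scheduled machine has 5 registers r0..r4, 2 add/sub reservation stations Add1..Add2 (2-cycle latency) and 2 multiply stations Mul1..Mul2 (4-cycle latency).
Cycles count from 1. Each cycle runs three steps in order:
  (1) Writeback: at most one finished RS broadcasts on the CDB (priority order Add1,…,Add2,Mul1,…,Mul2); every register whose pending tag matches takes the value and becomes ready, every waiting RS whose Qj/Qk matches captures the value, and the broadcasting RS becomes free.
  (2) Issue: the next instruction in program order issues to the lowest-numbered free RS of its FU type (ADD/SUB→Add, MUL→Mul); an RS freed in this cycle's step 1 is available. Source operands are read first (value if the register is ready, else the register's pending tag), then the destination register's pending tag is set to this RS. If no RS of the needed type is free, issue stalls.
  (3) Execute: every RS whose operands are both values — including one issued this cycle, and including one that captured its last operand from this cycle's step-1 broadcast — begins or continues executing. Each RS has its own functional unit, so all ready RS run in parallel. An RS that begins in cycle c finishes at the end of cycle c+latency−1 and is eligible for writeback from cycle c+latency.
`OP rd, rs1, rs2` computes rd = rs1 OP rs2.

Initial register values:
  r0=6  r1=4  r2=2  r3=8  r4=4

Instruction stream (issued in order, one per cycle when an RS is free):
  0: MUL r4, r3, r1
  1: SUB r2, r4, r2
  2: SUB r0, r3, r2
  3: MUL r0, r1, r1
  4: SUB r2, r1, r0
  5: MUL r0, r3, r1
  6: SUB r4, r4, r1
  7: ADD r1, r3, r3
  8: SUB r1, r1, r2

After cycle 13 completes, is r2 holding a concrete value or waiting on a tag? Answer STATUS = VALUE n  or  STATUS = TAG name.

STATUS = VALUE -12

  c1: issue MUL r4<-Mul1  regs: r0:6,r1:4,r2:2,r3:8,r4:Mul1
  c2: issue SUB r2<-Add1  regs: r0:6,r1:4,r2:Add1,r3:8,r4:Mul1
  c3: issue SUB r0<-Add2  regs: r0:Add2,r1:4,r2:Add1,r3:8,r4:Mul1
  c4: issue MUL r0<-Mul2  regs: r0:Mul2,r1:4,r2:Add1,r3:8,r4:Mul1
  c5: CDB Mul1=32; stall  regs: r0:Mul2,r1:4,r2:Add1,r3:8,r4:32
  c6: stall  regs: r0:Mul2,r1:4,r2:Add1,r3:8,r4:32
  c7: CDB Add1=30; issue SUB r2<-Add1  regs: r0:Mul2,r1:4,r2:Add1,r3:8,r4:32
  c8: CDB Mul2=16; issue MUL r0<-Mul1  regs: r0:Mul1,r1:4,r2:Add1,r3:8,r4:32
  c9: CDB Add2=-22; issue SUB r4<-Add2  regs: r0:Mul1,r1:4,r2:Add1,r3:8,r4:Add2
  c10: CDB Add1=-12; issue ADD r1<-Add1  regs: r0:Mul1,r1:Add1,r2:-12,r3:8,r4:Add2
  c11: CDB Add2=28; issue SUB r1<-Add2  regs: r0:Mul1,r1:Add2,r2:-12,r3:8,r4:28
  c12: CDB Add1=16  regs: r0:Mul1,r1:Add2,r2:-12,r3:8,r4:28
  c13: CDB Mul1=32  regs: r0:32,r1:Add2,r2:-12,r3:8,r4:28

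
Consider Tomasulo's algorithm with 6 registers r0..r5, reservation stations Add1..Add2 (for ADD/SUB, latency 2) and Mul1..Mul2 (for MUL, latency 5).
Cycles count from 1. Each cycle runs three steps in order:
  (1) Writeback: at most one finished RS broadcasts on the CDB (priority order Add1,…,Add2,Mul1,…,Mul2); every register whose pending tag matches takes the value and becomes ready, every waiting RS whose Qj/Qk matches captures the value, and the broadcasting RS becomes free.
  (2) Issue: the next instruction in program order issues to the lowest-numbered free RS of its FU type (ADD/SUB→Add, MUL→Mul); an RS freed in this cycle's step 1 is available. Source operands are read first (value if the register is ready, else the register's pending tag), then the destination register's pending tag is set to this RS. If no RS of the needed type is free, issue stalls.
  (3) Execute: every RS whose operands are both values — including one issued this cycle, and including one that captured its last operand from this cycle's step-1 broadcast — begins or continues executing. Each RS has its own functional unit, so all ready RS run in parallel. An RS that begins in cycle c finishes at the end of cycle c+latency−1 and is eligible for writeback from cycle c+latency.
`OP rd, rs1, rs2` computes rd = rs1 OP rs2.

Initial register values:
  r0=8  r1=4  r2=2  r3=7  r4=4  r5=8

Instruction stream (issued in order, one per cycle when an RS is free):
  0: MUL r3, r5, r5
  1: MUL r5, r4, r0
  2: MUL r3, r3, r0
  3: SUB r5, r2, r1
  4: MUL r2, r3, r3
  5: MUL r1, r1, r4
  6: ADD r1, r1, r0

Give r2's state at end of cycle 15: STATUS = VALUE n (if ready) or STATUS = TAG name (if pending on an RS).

STATUS = TAG Mul2

  c1: issue MUL r3<-Mul1  regs: r0:8,r1:4,r2:2,r3:Mul1,r4:4,r5:8
  c2: issue MUL r5<-Mul2  regs: r0:8,r1:4,r2:2,r3:Mul1,r4:4,r5:Mul2
  c3: stall  regs: r0:8,r1:4,r2:2,r3:Mul1,r4:4,r5:Mul2
  c4: stall  regs: r0:8,r1:4,r2:2,r3:Mul1,r4:4,r5:Mul2
  c5: stall  regs: r0:8,r1:4,r2:2,r3:Mul1,r4:4,r5:Mul2
  c6: CDB Mul1=64; issue MUL r3<-Mul1  regs: r0:8,r1:4,r2:2,r3:Mul1,r4:4,r5:Mul2
  c7: CDB Mul2=32; issue SUB r5<-Add1  regs: r0:8,r1:4,r2:2,r3:Mul1,r4:4,r5:Add1
  c8: issue MUL r2<-Mul2  regs: r0:8,r1:4,r2:Mul2,r3:Mul1,r4:4,r5:Add1
  c9: CDB Add1=-2; stall  regs: r0:8,r1:4,r2:Mul2,r3:Mul1,r4:4,r5:-2
  c10: stall  regs: r0:8,r1:4,r2:Mul2,r3:Mul1,r4:4,r5:-2
  c11: CDB Mul1=512; issue MUL r1<-Mul1  regs: r0:8,r1:Mul1,r2:Mul2,r3:512,r4:4,r5:-2
  c12: issue ADD r1<-Add1  regs: r0:8,r1:Add1,r2:Mul2,r3:512,r4:4,r5:-2
  c13: -  regs: r0:8,r1:Add1,r2:Mul2,r3:512,r4:4,r5:-2
  c14: -  regs: r0:8,r1:Add1,r2:Mul2,r3:512,r4:4,r5:-2
  c15: -  regs: r0:8,r1:Add1,r2:Mul2,r3:512,r4:4,r5:-2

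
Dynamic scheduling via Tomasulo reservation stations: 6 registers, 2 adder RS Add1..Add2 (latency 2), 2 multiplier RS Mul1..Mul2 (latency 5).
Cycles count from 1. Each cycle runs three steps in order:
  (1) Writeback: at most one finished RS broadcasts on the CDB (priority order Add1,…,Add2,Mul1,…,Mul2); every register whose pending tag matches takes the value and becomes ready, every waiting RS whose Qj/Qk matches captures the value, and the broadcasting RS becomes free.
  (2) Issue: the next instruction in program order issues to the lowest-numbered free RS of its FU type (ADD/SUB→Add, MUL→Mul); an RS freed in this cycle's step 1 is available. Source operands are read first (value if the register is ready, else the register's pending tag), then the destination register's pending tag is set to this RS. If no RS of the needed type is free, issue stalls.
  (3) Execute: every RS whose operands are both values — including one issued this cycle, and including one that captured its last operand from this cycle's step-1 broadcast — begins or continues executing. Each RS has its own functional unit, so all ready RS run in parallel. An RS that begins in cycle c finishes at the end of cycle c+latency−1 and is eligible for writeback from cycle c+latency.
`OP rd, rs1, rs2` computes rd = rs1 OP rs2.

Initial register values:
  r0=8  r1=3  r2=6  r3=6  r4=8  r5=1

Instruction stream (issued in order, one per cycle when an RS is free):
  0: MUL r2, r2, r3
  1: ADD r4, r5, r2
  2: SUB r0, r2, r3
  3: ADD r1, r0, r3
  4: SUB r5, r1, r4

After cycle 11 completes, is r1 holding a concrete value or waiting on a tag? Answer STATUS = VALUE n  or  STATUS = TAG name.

STATUS = VALUE 36

  c1: issue MUL r2<-Mul1  regs: r0:8,r1:3,r2:Mul1,r3:6,r4:8,r5:1
  c2: issue ADD r4<-Add1  regs: r0:8,r1:3,r2:Mul1,r3:6,r4:Add1,r5:1
  c3: issue SUB r0<-Add2  regs: r0:Add2,r1:3,r2:Mul1,r3:6,r4:Add1,r5:1
  c4: stall  regs: r0:Add2,r1:3,r2:Mul1,r3:6,r4:Add1,r5:1
  c5: stall  regs: r0:Add2,r1:3,r2:Mul1,r3:6,r4:Add1,r5:1
  c6: CDB Mul1=36; stall  regs: r0:Add2,r1:3,r2:36,r3:6,r4:Add1,r5:1
  c7: stall  regs: r0:Add2,r1:3,r2:36,r3:6,r4:Add1,r5:1
  c8: CDB Add1=37; issue ADD r1<-Add1  regs: r0:Add2,r1:Add1,r2:36,r3:6,r4:37,r5:1
  c9: CDB Add2=30; issue SUB r5<-Add2  regs: r0:30,r1:Add1,r2:36,r3:6,r4:37,r5:Add2
  c10: -  regs: r0:30,r1:Add1,r2:36,r3:6,r4:37,r5:Add2
  c11: CDB Add1=36  regs: r0:30,r1:36,r2:36,r3:6,r4:37,r5:Add2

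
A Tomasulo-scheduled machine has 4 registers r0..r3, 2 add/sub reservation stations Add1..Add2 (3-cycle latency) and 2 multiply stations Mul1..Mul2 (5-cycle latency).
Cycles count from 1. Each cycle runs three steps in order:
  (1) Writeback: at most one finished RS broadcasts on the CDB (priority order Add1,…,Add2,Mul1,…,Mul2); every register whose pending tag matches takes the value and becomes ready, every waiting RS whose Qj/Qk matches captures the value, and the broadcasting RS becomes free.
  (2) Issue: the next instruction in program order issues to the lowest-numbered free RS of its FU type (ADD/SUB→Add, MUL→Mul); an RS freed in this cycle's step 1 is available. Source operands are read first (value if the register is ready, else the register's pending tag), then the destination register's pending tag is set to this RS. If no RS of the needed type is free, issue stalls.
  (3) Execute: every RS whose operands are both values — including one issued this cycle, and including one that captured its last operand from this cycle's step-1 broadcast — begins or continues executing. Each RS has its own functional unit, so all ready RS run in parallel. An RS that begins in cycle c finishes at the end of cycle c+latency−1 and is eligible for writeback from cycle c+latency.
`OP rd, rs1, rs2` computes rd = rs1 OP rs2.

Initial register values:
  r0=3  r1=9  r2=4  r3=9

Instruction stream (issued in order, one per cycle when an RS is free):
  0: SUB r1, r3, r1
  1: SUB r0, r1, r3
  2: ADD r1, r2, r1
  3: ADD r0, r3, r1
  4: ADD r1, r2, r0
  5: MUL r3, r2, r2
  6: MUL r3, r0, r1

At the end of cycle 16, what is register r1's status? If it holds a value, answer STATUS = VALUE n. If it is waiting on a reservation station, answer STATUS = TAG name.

cycle 1: issue SUB r1<-Add1 // r0:3,r1:Add1,r2:4,r3:9
cycle 2: issue SUB r0<-Add2 // r0:Add2,r1:Add1,r2:4,r3:9
cycle 3: stall // r0:Add2,r1:Add1,r2:4,r3:9
cycle 4: CDB Add1=0; issue ADD r1<-Add1 // r0:Add2,r1:Add1,r2:4,r3:9
cycle 5: stall // r0:Add2,r1:Add1,r2:4,r3:9
cycle 6: stall // r0:Add2,r1:Add1,r2:4,r3:9
cycle 7: CDB Add1=4; issue ADD r0<-Add1 // r0:Add1,r1:4,r2:4,r3:9
cycle 8: CDB Add2=-9; issue ADD r1<-Add2 // r0:Add1,r1:Add2,r2:4,r3:9
cycle 9: issue MUL r3<-Mul1 // r0:Add1,r1:Add2,r2:4,r3:Mul1
cycle 10: CDB Add1=13; issue MUL r3<-Mul2 // r0:13,r1:Add2,r2:4,r3:Mul2
cycle 11: - // r0:13,r1:Add2,r2:4,r3:Mul2
cycle 12: - // r0:13,r1:Add2,r2:4,r3:Mul2
cycle 13: CDB Add2=17 // r0:13,r1:17,r2:4,r3:Mul2
cycle 14: CDB Mul1=16 // r0:13,r1:17,r2:4,r3:Mul2
cycle 15: - // r0:13,r1:17,r2:4,r3:Mul2
cycle 16: - // r0:13,r1:17,r2:4,r3:Mul2

STATUS = VALUE 17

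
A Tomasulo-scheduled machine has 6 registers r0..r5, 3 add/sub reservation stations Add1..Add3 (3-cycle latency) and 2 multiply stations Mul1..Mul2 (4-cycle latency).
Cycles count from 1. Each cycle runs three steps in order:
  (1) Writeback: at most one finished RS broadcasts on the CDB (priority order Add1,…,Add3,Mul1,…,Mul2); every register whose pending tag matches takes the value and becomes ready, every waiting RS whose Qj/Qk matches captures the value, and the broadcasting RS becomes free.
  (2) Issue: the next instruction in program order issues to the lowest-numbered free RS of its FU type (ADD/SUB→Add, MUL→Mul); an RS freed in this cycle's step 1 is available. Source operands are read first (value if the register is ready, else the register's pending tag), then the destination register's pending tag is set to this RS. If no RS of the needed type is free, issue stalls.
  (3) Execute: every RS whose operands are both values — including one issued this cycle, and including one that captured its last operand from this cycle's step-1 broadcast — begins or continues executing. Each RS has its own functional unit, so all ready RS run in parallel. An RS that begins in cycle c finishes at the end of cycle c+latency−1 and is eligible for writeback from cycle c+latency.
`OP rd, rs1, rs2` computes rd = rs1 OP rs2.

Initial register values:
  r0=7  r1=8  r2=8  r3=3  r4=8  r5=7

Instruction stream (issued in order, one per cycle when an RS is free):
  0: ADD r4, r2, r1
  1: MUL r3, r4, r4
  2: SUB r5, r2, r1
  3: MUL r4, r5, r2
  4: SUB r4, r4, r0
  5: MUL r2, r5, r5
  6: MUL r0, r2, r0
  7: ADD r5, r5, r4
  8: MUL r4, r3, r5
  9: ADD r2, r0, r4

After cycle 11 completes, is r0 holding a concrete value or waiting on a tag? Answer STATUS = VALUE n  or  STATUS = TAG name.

STATUS = TAG Mul2

  c1: issue ADD r4<-Add1  regs: r0:7,r1:8,r2:8,r3:3,r4:Add1,r5:7
  c2: issue MUL r3<-Mul1  regs: r0:7,r1:8,r2:8,r3:Mul1,r4:Add1,r5:7
  c3: issue SUB r5<-Add2  regs: r0:7,r1:8,r2:8,r3:Mul1,r4:Add1,r5:Add2
  c4: CDB Add1=16; issue MUL r4<-Mul2  regs: r0:7,r1:8,r2:8,r3:Mul1,r4:Mul2,r5:Add2
  c5: issue SUB r4<-Add1  regs: r0:7,r1:8,r2:8,r3:Mul1,r4:Add1,r5:Add2
  c6: CDB Add2=0; stall  regs: r0:7,r1:8,r2:8,r3:Mul1,r4:Add1,r5:0
  c7: stall  regs: r0:7,r1:8,r2:8,r3:Mul1,r4:Add1,r5:0
  c8: CDB Mul1=256; issue MUL r2<-Mul1  regs: r0:7,r1:8,r2:Mul1,r3:256,r4:Add1,r5:0
  c9: stall  regs: r0:7,r1:8,r2:Mul1,r3:256,r4:Add1,r5:0
  c10: CDB Mul2=0; issue MUL r0<-Mul2  regs: r0:Mul2,r1:8,r2:Mul1,r3:256,r4:Add1,r5:0
  c11: issue ADD r5<-Add2  regs: r0:Mul2,r1:8,r2:Mul1,r3:256,r4:Add1,r5:Add2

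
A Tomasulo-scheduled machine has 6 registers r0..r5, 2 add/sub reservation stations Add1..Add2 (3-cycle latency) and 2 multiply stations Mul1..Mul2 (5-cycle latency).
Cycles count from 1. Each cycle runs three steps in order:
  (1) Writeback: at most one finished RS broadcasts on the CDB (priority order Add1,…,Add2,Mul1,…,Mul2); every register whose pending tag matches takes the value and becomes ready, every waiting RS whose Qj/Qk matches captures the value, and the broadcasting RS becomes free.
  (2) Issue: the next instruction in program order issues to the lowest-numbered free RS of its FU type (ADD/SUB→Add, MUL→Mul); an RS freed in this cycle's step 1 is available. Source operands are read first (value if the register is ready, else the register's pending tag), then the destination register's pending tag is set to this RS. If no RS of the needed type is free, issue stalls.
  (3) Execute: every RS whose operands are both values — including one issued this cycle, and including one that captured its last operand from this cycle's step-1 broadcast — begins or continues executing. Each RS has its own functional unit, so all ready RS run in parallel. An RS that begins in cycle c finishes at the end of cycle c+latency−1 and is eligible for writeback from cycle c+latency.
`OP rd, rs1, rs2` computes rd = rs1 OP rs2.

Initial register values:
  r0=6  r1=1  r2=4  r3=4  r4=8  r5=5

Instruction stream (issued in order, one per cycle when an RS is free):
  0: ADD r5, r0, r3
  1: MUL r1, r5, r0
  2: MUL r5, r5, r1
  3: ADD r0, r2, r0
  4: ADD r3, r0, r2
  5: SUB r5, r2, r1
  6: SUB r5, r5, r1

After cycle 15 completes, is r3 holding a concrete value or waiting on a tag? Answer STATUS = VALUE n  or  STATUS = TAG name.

STATUS = VALUE 14

  c1: issue ADD r5<-Add1  regs: r0:6,r1:1,r2:4,r3:4,r4:8,r5:Add1
  c2: issue MUL r1<-Mul1  regs: r0:6,r1:Mul1,r2:4,r3:4,r4:8,r5:Add1
  c3: issue MUL r5<-Mul2  regs: r0:6,r1:Mul1,r2:4,r3:4,r4:8,r5:Mul2
  c4: CDB Add1=10; issue ADD r0<-Add1  regs: r0:Add1,r1:Mul1,r2:4,r3:4,r4:8,r5:Mul2
  c5: issue ADD r3<-Add2  regs: r0:Add1,r1:Mul1,r2:4,r3:Add2,r4:8,r5:Mul2
  c6: stall  regs: r0:Add1,r1:Mul1,r2:4,r3:Add2,r4:8,r5:Mul2
  c7: CDB Add1=10; issue SUB r5<-Add1  regs: r0:10,r1:Mul1,r2:4,r3:Add2,r4:8,r5:Add1
  c8: stall  regs: r0:10,r1:Mul1,r2:4,r3:Add2,r4:8,r5:Add1
  c9: CDB Mul1=60; stall  regs: r0:10,r1:60,r2:4,r3:Add2,r4:8,r5:Add1
  c10: CDB Add2=14; issue SUB r5<-Add2  regs: r0:10,r1:60,r2:4,r3:14,r4:8,r5:Add2
  c11: -  regs: r0:10,r1:60,r2:4,r3:14,r4:8,r5:Add2
  c12: CDB Add1=-56  regs: r0:10,r1:60,r2:4,r3:14,r4:8,r5:Add2
  c13: -  regs: r0:10,r1:60,r2:4,r3:14,r4:8,r5:Add2
  c14: CDB Mul2=600  regs: r0:10,r1:60,r2:4,r3:14,r4:8,r5:Add2
  c15: CDB Add2=-116  regs: r0:10,r1:60,r2:4,r3:14,r4:8,r5:-116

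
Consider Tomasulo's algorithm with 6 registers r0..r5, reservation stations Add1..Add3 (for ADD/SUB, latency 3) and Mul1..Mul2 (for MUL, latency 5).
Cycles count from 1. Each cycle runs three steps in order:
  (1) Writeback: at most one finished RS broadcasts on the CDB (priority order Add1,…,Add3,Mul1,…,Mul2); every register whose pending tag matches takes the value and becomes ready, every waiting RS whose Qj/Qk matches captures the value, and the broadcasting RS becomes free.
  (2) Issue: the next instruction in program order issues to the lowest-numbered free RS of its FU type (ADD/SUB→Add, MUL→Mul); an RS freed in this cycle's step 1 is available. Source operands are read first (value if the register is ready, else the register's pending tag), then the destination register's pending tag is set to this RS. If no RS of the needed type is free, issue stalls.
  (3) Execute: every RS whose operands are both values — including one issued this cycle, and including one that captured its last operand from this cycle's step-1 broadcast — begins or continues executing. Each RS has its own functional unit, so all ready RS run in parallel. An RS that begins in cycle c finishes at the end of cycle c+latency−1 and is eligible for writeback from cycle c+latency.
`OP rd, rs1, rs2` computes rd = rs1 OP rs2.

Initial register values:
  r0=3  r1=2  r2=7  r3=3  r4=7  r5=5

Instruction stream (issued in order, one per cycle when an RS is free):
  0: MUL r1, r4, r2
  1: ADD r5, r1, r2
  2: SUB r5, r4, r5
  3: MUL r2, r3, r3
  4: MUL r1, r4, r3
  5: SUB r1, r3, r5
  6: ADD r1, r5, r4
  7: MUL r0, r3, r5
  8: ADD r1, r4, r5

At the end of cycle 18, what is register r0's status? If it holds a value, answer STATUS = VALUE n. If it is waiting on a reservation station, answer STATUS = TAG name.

cycle 1: issue MUL r1<-Mul1 // r0:3,r1:Mul1,r2:7,r3:3,r4:7,r5:5
cycle 2: issue ADD r5<-Add1 // r0:3,r1:Mul1,r2:7,r3:3,r4:7,r5:Add1
cycle 3: issue SUB r5<-Add2 // r0:3,r1:Mul1,r2:7,r3:3,r4:7,r5:Add2
cycle 4: issue MUL r2<-Mul2 // r0:3,r1:Mul1,r2:Mul2,r3:3,r4:7,r5:Add2
cycle 5: stall // r0:3,r1:Mul1,r2:Mul2,r3:3,r4:7,r5:Add2
cycle 6: CDB Mul1=49; issue MUL r1<-Mul1 // r0:3,r1:Mul1,r2:Mul2,r3:3,r4:7,r5:Add2
cycle 7: issue SUB r1<-Add3 // r0:3,r1:Add3,r2:Mul2,r3:3,r4:7,r5:Add2
cycle 8: stall // r0:3,r1:Add3,r2:Mul2,r3:3,r4:7,r5:Add2
cycle 9: CDB Add1=56; issue ADD r1<-Add1 // r0:3,r1:Add1,r2:Mul2,r3:3,r4:7,r5:Add2
cycle 10: CDB Mul2=9; issue MUL r0<-Mul2 // r0:Mul2,r1:Add1,r2:9,r3:3,r4:7,r5:Add2
cycle 11: CDB Mul1=21; stall // r0:Mul2,r1:Add1,r2:9,r3:3,r4:7,r5:Add2
cycle 12: CDB Add2=-49; issue ADD r1<-Add2 // r0:Mul2,r1:Add2,r2:9,r3:3,r4:7,r5:-49
cycle 13: - // r0:Mul2,r1:Add2,r2:9,r3:3,r4:7,r5:-49
cycle 14: - // r0:Mul2,r1:Add2,r2:9,r3:3,r4:7,r5:-49
cycle 15: CDB Add1=-42 // r0:Mul2,r1:Add2,r2:9,r3:3,r4:7,r5:-49
cycle 16: CDB Add2=-42 // r0:Mul2,r1:-42,r2:9,r3:3,r4:7,r5:-49
cycle 17: CDB Add3=52 // r0:Mul2,r1:-42,r2:9,r3:3,r4:7,r5:-49
cycle 18: CDB Mul2=-147 // r0:-147,r1:-42,r2:9,r3:3,r4:7,r5:-49

STATUS = VALUE -147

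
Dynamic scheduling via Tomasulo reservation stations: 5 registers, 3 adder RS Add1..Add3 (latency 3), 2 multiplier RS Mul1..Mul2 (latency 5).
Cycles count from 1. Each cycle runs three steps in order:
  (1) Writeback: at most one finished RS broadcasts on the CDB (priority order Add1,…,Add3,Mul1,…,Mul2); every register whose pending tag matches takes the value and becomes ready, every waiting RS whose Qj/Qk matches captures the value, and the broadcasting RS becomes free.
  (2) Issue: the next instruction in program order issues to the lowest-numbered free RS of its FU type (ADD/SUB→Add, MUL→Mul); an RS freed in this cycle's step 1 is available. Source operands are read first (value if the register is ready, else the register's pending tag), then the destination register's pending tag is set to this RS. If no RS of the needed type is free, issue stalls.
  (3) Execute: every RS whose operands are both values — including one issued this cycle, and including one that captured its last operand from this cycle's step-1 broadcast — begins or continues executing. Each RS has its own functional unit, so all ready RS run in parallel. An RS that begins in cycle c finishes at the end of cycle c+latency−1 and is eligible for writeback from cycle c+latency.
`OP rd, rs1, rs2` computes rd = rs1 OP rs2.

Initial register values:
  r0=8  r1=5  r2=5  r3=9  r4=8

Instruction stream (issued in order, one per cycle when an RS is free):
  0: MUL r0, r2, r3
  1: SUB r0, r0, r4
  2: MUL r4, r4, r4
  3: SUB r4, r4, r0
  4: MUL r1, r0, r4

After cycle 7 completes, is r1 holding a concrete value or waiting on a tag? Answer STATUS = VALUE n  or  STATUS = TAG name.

  c1: issue MUL r0<-Mul1  regs: r0:Mul1,r1:5,r2:5,r3:9,r4:8
  c2: issue SUB r0<-Add1  regs: r0:Add1,r1:5,r2:5,r3:9,r4:8
  c3: issue MUL r4<-Mul2  regs: r0:Add1,r1:5,r2:5,r3:9,r4:Mul2
  c4: issue SUB r4<-Add2  regs: r0:Add1,r1:5,r2:5,r3:9,r4:Add2
  c5: stall  regs: r0:Add1,r1:5,r2:5,r3:9,r4:Add2
  c6: CDB Mul1=45; issue MUL r1<-Mul1  regs: r0:Add1,r1:Mul1,r2:5,r3:9,r4:Add2
  c7: -  regs: r0:Add1,r1:Mul1,r2:5,r3:9,r4:Add2

STATUS = TAG Mul1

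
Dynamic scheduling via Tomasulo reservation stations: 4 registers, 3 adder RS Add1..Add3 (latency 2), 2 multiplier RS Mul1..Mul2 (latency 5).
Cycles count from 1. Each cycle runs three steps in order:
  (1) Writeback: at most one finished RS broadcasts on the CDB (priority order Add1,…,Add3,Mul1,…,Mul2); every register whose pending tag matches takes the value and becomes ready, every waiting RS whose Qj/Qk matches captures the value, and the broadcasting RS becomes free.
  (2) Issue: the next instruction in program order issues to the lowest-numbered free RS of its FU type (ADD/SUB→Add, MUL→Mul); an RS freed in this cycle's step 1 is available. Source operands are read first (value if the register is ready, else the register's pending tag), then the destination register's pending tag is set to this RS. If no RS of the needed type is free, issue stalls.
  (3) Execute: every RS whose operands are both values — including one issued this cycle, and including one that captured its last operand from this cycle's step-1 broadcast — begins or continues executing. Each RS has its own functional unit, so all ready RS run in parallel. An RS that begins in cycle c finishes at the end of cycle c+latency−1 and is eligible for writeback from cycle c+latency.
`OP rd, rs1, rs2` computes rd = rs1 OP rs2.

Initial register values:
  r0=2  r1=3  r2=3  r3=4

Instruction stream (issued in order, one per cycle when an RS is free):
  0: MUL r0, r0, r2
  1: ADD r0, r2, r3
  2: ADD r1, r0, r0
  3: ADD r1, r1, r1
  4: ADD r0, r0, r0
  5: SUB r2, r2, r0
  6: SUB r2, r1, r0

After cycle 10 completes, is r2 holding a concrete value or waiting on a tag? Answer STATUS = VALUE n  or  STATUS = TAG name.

  c1: issue MUL r0<-Mul1  regs: r0:Mul1,r1:3,r2:3,r3:4
  c2: issue ADD r0<-Add1  regs: r0:Add1,r1:3,r2:3,r3:4
  c3: issue ADD r1<-Add2  regs: r0:Add1,r1:Add2,r2:3,r3:4
  c4: CDB Add1=7; issue ADD r1<-Add1  regs: r0:7,r1:Add1,r2:3,r3:4
  c5: issue ADD r0<-Add3  regs: r0:Add3,r1:Add1,r2:3,r3:4
  c6: CDB Add2=14; issue SUB r2<-Add2  regs: r0:Add3,r1:Add1,r2:Add2,r3:4
  c7: CDB Add3=14; issue SUB r2<-Add3  regs: r0:14,r1:Add1,r2:Add3,r3:4
  c8: CDB Add1=28  regs: r0:14,r1:28,r2:Add3,r3:4
  c9: CDB Add2=-11  regs: r0:14,r1:28,r2:Add3,r3:4
  c10: CDB Add3=14  regs: r0:14,r1:28,r2:14,r3:4

STATUS = VALUE 14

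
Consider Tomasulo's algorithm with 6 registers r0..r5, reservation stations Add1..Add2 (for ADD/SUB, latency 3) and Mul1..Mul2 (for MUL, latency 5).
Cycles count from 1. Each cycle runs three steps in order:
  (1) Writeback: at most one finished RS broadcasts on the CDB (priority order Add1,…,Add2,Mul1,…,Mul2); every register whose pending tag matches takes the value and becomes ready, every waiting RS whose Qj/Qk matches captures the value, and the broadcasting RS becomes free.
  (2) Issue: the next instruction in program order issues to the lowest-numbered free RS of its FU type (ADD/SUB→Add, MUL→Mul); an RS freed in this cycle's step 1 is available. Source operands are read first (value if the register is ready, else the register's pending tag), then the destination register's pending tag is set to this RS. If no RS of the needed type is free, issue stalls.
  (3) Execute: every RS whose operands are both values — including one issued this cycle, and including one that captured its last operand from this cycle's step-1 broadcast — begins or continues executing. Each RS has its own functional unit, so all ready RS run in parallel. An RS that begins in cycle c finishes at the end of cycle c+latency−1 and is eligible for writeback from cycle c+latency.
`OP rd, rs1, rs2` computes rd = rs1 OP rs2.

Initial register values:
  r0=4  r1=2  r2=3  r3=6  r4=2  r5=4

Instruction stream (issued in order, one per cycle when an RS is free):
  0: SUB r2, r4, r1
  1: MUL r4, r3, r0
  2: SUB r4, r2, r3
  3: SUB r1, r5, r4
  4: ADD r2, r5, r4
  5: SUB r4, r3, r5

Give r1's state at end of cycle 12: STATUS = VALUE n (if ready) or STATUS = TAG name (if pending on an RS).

  c1: issue SUB r2<-Add1  regs: r0:4,r1:2,r2:Add1,r3:6,r4:2,r5:4
  c2: issue MUL r4<-Mul1  regs: r0:4,r1:2,r2:Add1,r3:6,r4:Mul1,r5:4
  c3: issue SUB r4<-Add2  regs: r0:4,r1:2,r2:Add1,r3:6,r4:Add2,r5:4
  c4: CDB Add1=0; issue SUB r1<-Add1  regs: r0:4,r1:Add1,r2:0,r3:6,r4:Add2,r5:4
  c5: stall  regs: r0:4,r1:Add1,r2:0,r3:6,r4:Add2,r5:4
  c6: stall  regs: r0:4,r1:Add1,r2:0,r3:6,r4:Add2,r5:4
  c7: CDB Add2=-6; issue ADD r2<-Add2  regs: r0:4,r1:Add1,r2:Add2,r3:6,r4:-6,r5:4
  c8: CDB Mul1=24; stall  regs: r0:4,r1:Add1,r2:Add2,r3:6,r4:-6,r5:4
  c9: stall  regs: r0:4,r1:Add1,r2:Add2,r3:6,r4:-6,r5:4
  c10: CDB Add1=10; issue SUB r4<-Add1  regs: r0:4,r1:10,r2:Add2,r3:6,r4:Add1,r5:4
  c11: CDB Add2=-2  regs: r0:4,r1:10,r2:-2,r3:6,r4:Add1,r5:4
  c12: -  regs: r0:4,r1:10,r2:-2,r3:6,r4:Add1,r5:4

STATUS = VALUE 10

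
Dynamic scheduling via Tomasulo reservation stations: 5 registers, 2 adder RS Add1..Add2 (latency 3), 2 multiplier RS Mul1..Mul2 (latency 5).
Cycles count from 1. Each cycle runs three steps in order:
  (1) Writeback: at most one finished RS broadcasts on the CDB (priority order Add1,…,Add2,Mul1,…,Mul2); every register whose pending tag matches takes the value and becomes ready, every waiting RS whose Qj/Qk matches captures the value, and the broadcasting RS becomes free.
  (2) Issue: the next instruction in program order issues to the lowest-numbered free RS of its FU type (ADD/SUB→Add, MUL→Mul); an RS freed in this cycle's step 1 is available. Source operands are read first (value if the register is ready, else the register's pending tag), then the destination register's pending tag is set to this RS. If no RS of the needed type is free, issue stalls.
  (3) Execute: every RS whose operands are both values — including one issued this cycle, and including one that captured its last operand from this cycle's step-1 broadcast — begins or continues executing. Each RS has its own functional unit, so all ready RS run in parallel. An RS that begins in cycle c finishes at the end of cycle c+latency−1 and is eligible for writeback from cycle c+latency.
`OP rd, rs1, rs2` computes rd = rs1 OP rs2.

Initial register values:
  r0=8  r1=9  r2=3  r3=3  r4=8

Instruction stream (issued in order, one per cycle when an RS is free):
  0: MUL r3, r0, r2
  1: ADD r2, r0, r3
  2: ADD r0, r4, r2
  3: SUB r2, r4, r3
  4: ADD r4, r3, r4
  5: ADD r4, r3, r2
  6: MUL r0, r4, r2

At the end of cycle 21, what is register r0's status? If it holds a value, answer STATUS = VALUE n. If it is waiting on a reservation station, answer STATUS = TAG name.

  c1: issue MUL r3<-Mul1  regs: r0:8,r1:9,r2:3,r3:Mul1,r4:8
  c2: issue ADD r2<-Add1  regs: r0:8,r1:9,r2:Add1,r3:Mul1,r4:8
  c3: issue ADD r0<-Add2  regs: r0:Add2,r1:9,r2:Add1,r3:Mul1,r4:8
  c4: stall  regs: r0:Add2,r1:9,r2:Add1,r3:Mul1,r4:8
  c5: stall  regs: r0:Add2,r1:9,r2:Add1,r3:Mul1,r4:8
  c6: CDB Mul1=24; stall  regs: r0:Add2,r1:9,r2:Add1,r3:24,r4:8
  c7: stall  regs: r0:Add2,r1:9,r2:Add1,r3:24,r4:8
  c8: stall  regs: r0:Add2,r1:9,r2:Add1,r3:24,r4:8
  c9: CDB Add1=32; issue SUB r2<-Add1  regs: r0:Add2,r1:9,r2:Add1,r3:24,r4:8
  c10: stall  regs: r0:Add2,r1:9,r2:Add1,r3:24,r4:8
  c11: stall  regs: r0:Add2,r1:9,r2:Add1,r3:24,r4:8
  c12: CDB Add1=-16; issue ADD r4<-Add1  regs: r0:Add2,r1:9,r2:-16,r3:24,r4:Add1
  c13: CDB Add2=40; issue ADD r4<-Add2  regs: r0:40,r1:9,r2:-16,r3:24,r4:Add2
  c14: issue MUL r0<-Mul1  regs: r0:Mul1,r1:9,r2:-16,r3:24,r4:Add2
  c15: CDB Add1=32  regs: r0:Mul1,r1:9,r2:-16,r3:24,r4:Add2
  c16: CDB Add2=8  regs: r0:Mul1,r1:9,r2:-16,r3:24,r4:8
  c17: -  regs: r0:Mul1,r1:9,r2:-16,r3:24,r4:8
  c18: -  regs: r0:Mul1,r1:9,r2:-16,r3:24,r4:8
  c19: -  regs: r0:Mul1,r1:9,r2:-16,r3:24,r4:8
  c20: -  regs: r0:Mul1,r1:9,r2:-16,r3:24,r4:8
  c21: CDB Mul1=-128  regs: r0:-128,r1:9,r2:-16,r3:24,r4:8

STATUS = VALUE -128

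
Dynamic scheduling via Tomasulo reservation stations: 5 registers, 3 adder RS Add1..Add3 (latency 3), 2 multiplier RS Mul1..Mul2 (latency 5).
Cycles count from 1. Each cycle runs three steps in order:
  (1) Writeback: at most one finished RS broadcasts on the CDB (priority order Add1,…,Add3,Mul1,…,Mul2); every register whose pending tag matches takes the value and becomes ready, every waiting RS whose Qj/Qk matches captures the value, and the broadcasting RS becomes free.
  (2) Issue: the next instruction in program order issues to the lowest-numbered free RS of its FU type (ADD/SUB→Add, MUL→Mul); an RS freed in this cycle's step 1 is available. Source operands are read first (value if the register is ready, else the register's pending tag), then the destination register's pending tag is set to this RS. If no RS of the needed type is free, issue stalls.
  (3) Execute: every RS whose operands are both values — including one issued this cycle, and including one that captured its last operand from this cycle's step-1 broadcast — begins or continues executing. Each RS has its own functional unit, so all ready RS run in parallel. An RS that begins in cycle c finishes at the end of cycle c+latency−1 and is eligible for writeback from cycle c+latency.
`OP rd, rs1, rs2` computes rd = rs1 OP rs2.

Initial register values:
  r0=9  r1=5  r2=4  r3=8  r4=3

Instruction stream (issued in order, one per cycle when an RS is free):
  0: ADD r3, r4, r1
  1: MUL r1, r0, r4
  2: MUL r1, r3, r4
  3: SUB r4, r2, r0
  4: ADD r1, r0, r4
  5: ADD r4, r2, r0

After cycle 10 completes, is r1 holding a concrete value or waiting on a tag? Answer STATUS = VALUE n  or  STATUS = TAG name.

STATUS = VALUE 4

cycle 1: issue ADD r3<-Add1 // r0:9,r1:5,r2:4,r3:Add1,r4:3
cycle 2: issue MUL r1<-Mul1 // r0:9,r1:Mul1,r2:4,r3:Add1,r4:3
cycle 3: issue MUL r1<-Mul2 // r0:9,r1:Mul2,r2:4,r3:Add1,r4:3
cycle 4: CDB Add1=8; issue SUB r4<-Add1 // r0:9,r1:Mul2,r2:4,r3:8,r4:Add1
cycle 5: issue ADD r1<-Add2 // r0:9,r1:Add2,r2:4,r3:8,r4:Add1
cycle 6: issue ADD r4<-Add3 // r0:9,r1:Add2,r2:4,r3:8,r4:Add3
cycle 7: CDB Add1=-5 // r0:9,r1:Add2,r2:4,r3:8,r4:Add3
cycle 8: CDB Mul1=27 // r0:9,r1:Add2,r2:4,r3:8,r4:Add3
cycle 9: CDB Add3=13 // r0:9,r1:Add2,r2:4,r3:8,r4:13
cycle 10: CDB Add2=4 // r0:9,r1:4,r2:4,r3:8,r4:13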